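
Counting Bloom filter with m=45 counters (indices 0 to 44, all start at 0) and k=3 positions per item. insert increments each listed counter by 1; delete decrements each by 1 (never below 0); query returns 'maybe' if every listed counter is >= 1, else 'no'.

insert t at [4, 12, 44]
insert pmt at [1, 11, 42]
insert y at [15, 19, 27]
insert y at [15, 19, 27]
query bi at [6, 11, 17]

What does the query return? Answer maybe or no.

Answer: no

Derivation:
Step 1: insert t at [4, 12, 44] -> counters=[0,0,0,0,1,0,0,0,0,0,0,0,1,0,0,0,0,0,0,0,0,0,0,0,0,0,0,0,0,0,0,0,0,0,0,0,0,0,0,0,0,0,0,0,1]
Step 2: insert pmt at [1, 11, 42] -> counters=[0,1,0,0,1,0,0,0,0,0,0,1,1,0,0,0,0,0,0,0,0,0,0,0,0,0,0,0,0,0,0,0,0,0,0,0,0,0,0,0,0,0,1,0,1]
Step 3: insert y at [15, 19, 27] -> counters=[0,1,0,0,1,0,0,0,0,0,0,1,1,0,0,1,0,0,0,1,0,0,0,0,0,0,0,1,0,0,0,0,0,0,0,0,0,0,0,0,0,0,1,0,1]
Step 4: insert y at [15, 19, 27] -> counters=[0,1,0,0,1,0,0,0,0,0,0,1,1,0,0,2,0,0,0,2,0,0,0,0,0,0,0,2,0,0,0,0,0,0,0,0,0,0,0,0,0,0,1,0,1]
Query bi: check counters[6]=0 counters[11]=1 counters[17]=0 -> no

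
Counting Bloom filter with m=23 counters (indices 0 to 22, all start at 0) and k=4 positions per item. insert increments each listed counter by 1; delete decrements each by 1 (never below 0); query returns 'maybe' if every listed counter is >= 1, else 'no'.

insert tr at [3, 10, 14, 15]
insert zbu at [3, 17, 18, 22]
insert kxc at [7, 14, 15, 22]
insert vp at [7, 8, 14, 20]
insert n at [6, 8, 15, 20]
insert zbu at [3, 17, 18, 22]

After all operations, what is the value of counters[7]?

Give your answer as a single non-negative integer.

Step 1: insert tr at [3, 10, 14, 15] -> counters=[0,0,0,1,0,0,0,0,0,0,1,0,0,0,1,1,0,0,0,0,0,0,0]
Step 2: insert zbu at [3, 17, 18, 22] -> counters=[0,0,0,2,0,0,0,0,0,0,1,0,0,0,1,1,0,1,1,0,0,0,1]
Step 3: insert kxc at [7, 14, 15, 22] -> counters=[0,0,0,2,0,0,0,1,0,0,1,0,0,0,2,2,0,1,1,0,0,0,2]
Step 4: insert vp at [7, 8, 14, 20] -> counters=[0,0,0,2,0,0,0,2,1,0,1,0,0,0,3,2,0,1,1,0,1,0,2]
Step 5: insert n at [6, 8, 15, 20] -> counters=[0,0,0,2,0,0,1,2,2,0,1,0,0,0,3,3,0,1,1,0,2,0,2]
Step 6: insert zbu at [3, 17, 18, 22] -> counters=[0,0,0,3,0,0,1,2,2,0,1,0,0,0,3,3,0,2,2,0,2,0,3]
Final counters=[0,0,0,3,0,0,1,2,2,0,1,0,0,0,3,3,0,2,2,0,2,0,3] -> counters[7]=2

Answer: 2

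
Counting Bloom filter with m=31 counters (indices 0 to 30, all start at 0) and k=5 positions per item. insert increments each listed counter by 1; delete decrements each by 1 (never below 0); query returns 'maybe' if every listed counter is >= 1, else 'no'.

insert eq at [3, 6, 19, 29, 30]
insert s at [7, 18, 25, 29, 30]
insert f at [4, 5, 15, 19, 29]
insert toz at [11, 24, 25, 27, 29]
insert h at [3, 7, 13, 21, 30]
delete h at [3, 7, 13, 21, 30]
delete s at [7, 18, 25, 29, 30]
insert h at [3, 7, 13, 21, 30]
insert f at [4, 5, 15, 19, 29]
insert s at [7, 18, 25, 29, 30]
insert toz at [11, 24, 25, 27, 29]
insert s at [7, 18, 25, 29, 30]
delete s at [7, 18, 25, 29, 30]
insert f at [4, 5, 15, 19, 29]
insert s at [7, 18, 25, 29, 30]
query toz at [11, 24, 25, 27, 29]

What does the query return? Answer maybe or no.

Step 1: insert eq at [3, 6, 19, 29, 30] -> counters=[0,0,0,1,0,0,1,0,0,0,0,0,0,0,0,0,0,0,0,1,0,0,0,0,0,0,0,0,0,1,1]
Step 2: insert s at [7, 18, 25, 29, 30] -> counters=[0,0,0,1,0,0,1,1,0,0,0,0,0,0,0,0,0,0,1,1,0,0,0,0,0,1,0,0,0,2,2]
Step 3: insert f at [4, 5, 15, 19, 29] -> counters=[0,0,0,1,1,1,1,1,0,0,0,0,0,0,0,1,0,0,1,2,0,0,0,0,0,1,0,0,0,3,2]
Step 4: insert toz at [11, 24, 25, 27, 29] -> counters=[0,0,0,1,1,1,1,1,0,0,0,1,0,0,0,1,0,0,1,2,0,0,0,0,1,2,0,1,0,4,2]
Step 5: insert h at [3, 7, 13, 21, 30] -> counters=[0,0,0,2,1,1,1,2,0,0,0,1,0,1,0,1,0,0,1,2,0,1,0,0,1,2,0,1,0,4,3]
Step 6: delete h at [3, 7, 13, 21, 30] -> counters=[0,0,0,1,1,1,1,1,0,0,0,1,0,0,0,1,0,0,1,2,0,0,0,0,1,2,0,1,0,4,2]
Step 7: delete s at [7, 18, 25, 29, 30] -> counters=[0,0,0,1,1,1,1,0,0,0,0,1,0,0,0,1,0,0,0,2,0,0,0,0,1,1,0,1,0,3,1]
Step 8: insert h at [3, 7, 13, 21, 30] -> counters=[0,0,0,2,1,1,1,1,0,0,0,1,0,1,0,1,0,0,0,2,0,1,0,0,1,1,0,1,0,3,2]
Step 9: insert f at [4, 5, 15, 19, 29] -> counters=[0,0,0,2,2,2,1,1,0,0,0,1,0,1,0,2,0,0,0,3,0,1,0,0,1,1,0,1,0,4,2]
Step 10: insert s at [7, 18, 25, 29, 30] -> counters=[0,0,0,2,2,2,1,2,0,0,0,1,0,1,0,2,0,0,1,3,0,1,0,0,1,2,0,1,0,5,3]
Step 11: insert toz at [11, 24, 25, 27, 29] -> counters=[0,0,0,2,2,2,1,2,0,0,0,2,0,1,0,2,0,0,1,3,0,1,0,0,2,3,0,2,0,6,3]
Step 12: insert s at [7, 18, 25, 29, 30] -> counters=[0,0,0,2,2,2,1,3,0,0,0,2,0,1,0,2,0,0,2,3,0,1,0,0,2,4,0,2,0,7,4]
Step 13: delete s at [7, 18, 25, 29, 30] -> counters=[0,0,0,2,2,2,1,2,0,0,0,2,0,1,0,2,0,0,1,3,0,1,0,0,2,3,0,2,0,6,3]
Step 14: insert f at [4, 5, 15, 19, 29] -> counters=[0,0,0,2,3,3,1,2,0,0,0,2,0,1,0,3,0,0,1,4,0,1,0,0,2,3,0,2,0,7,3]
Step 15: insert s at [7, 18, 25, 29, 30] -> counters=[0,0,0,2,3,3,1,3,0,0,0,2,0,1,0,3,0,0,2,4,0,1,0,0,2,4,0,2,0,8,4]
Query toz: check counters[11]=2 counters[24]=2 counters[25]=4 counters[27]=2 counters[29]=8 -> maybe

Answer: maybe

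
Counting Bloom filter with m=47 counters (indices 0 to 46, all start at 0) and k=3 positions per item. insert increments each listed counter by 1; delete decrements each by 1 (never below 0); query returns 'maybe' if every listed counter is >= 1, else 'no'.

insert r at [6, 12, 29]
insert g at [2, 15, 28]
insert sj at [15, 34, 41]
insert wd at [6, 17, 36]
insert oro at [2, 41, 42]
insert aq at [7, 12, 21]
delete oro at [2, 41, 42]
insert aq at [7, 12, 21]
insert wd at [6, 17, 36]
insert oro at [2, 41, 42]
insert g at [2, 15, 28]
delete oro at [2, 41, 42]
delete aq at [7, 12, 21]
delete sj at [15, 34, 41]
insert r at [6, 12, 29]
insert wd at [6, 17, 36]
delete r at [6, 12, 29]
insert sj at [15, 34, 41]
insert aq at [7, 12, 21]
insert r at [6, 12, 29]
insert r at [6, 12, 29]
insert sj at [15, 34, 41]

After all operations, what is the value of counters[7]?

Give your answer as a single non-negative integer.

Answer: 2

Derivation:
Step 1: insert r at [6, 12, 29] -> counters=[0,0,0,0,0,0,1,0,0,0,0,0,1,0,0,0,0,0,0,0,0,0,0,0,0,0,0,0,0,1,0,0,0,0,0,0,0,0,0,0,0,0,0,0,0,0,0]
Step 2: insert g at [2, 15, 28] -> counters=[0,0,1,0,0,0,1,0,0,0,0,0,1,0,0,1,0,0,0,0,0,0,0,0,0,0,0,0,1,1,0,0,0,0,0,0,0,0,0,0,0,0,0,0,0,0,0]
Step 3: insert sj at [15, 34, 41] -> counters=[0,0,1,0,0,0,1,0,0,0,0,0,1,0,0,2,0,0,0,0,0,0,0,0,0,0,0,0,1,1,0,0,0,0,1,0,0,0,0,0,0,1,0,0,0,0,0]
Step 4: insert wd at [6, 17, 36] -> counters=[0,0,1,0,0,0,2,0,0,0,0,0,1,0,0,2,0,1,0,0,0,0,0,0,0,0,0,0,1,1,0,0,0,0,1,0,1,0,0,0,0,1,0,0,0,0,0]
Step 5: insert oro at [2, 41, 42] -> counters=[0,0,2,0,0,0,2,0,0,0,0,0,1,0,0,2,0,1,0,0,0,0,0,0,0,0,0,0,1,1,0,0,0,0,1,0,1,0,0,0,0,2,1,0,0,0,0]
Step 6: insert aq at [7, 12, 21] -> counters=[0,0,2,0,0,0,2,1,0,0,0,0,2,0,0,2,0,1,0,0,0,1,0,0,0,0,0,0,1,1,0,0,0,0,1,0,1,0,0,0,0,2,1,0,0,0,0]
Step 7: delete oro at [2, 41, 42] -> counters=[0,0,1,0,0,0,2,1,0,0,0,0,2,0,0,2,0,1,0,0,0,1,0,0,0,0,0,0,1,1,0,0,0,0,1,0,1,0,0,0,0,1,0,0,0,0,0]
Step 8: insert aq at [7, 12, 21] -> counters=[0,0,1,0,0,0,2,2,0,0,0,0,3,0,0,2,0,1,0,0,0,2,0,0,0,0,0,0,1,1,0,0,0,0,1,0,1,0,0,0,0,1,0,0,0,0,0]
Step 9: insert wd at [6, 17, 36] -> counters=[0,0,1,0,0,0,3,2,0,0,0,0,3,0,0,2,0,2,0,0,0,2,0,0,0,0,0,0,1,1,0,0,0,0,1,0,2,0,0,0,0,1,0,0,0,0,0]
Step 10: insert oro at [2, 41, 42] -> counters=[0,0,2,0,0,0,3,2,0,0,0,0,3,0,0,2,0,2,0,0,0,2,0,0,0,0,0,0,1,1,0,0,0,0,1,0,2,0,0,0,0,2,1,0,0,0,0]
Step 11: insert g at [2, 15, 28] -> counters=[0,0,3,0,0,0,3,2,0,0,0,0,3,0,0,3,0,2,0,0,0,2,0,0,0,0,0,0,2,1,0,0,0,0,1,0,2,0,0,0,0,2,1,0,0,0,0]
Step 12: delete oro at [2, 41, 42] -> counters=[0,0,2,0,0,0,3,2,0,0,0,0,3,0,0,3,0,2,0,0,0,2,0,0,0,0,0,0,2,1,0,0,0,0,1,0,2,0,0,0,0,1,0,0,0,0,0]
Step 13: delete aq at [7, 12, 21] -> counters=[0,0,2,0,0,0,3,1,0,0,0,0,2,0,0,3,0,2,0,0,0,1,0,0,0,0,0,0,2,1,0,0,0,0,1,0,2,0,0,0,0,1,0,0,0,0,0]
Step 14: delete sj at [15, 34, 41] -> counters=[0,0,2,0,0,0,3,1,0,0,0,0,2,0,0,2,0,2,0,0,0,1,0,0,0,0,0,0,2,1,0,0,0,0,0,0,2,0,0,0,0,0,0,0,0,0,0]
Step 15: insert r at [6, 12, 29] -> counters=[0,0,2,0,0,0,4,1,0,0,0,0,3,0,0,2,0,2,0,0,0,1,0,0,0,0,0,0,2,2,0,0,0,0,0,0,2,0,0,0,0,0,0,0,0,0,0]
Step 16: insert wd at [6, 17, 36] -> counters=[0,0,2,0,0,0,5,1,0,0,0,0,3,0,0,2,0,3,0,0,0,1,0,0,0,0,0,0,2,2,0,0,0,0,0,0,3,0,0,0,0,0,0,0,0,0,0]
Step 17: delete r at [6, 12, 29] -> counters=[0,0,2,0,0,0,4,1,0,0,0,0,2,0,0,2,0,3,0,0,0,1,0,0,0,0,0,0,2,1,0,0,0,0,0,0,3,0,0,0,0,0,0,0,0,0,0]
Step 18: insert sj at [15, 34, 41] -> counters=[0,0,2,0,0,0,4,1,0,0,0,0,2,0,0,3,0,3,0,0,0,1,0,0,0,0,0,0,2,1,0,0,0,0,1,0,3,0,0,0,0,1,0,0,0,0,0]
Step 19: insert aq at [7, 12, 21] -> counters=[0,0,2,0,0,0,4,2,0,0,0,0,3,0,0,3,0,3,0,0,0,2,0,0,0,0,0,0,2,1,0,0,0,0,1,0,3,0,0,0,0,1,0,0,0,0,0]
Step 20: insert r at [6, 12, 29] -> counters=[0,0,2,0,0,0,5,2,0,0,0,0,4,0,0,3,0,3,0,0,0,2,0,0,0,0,0,0,2,2,0,0,0,0,1,0,3,0,0,0,0,1,0,0,0,0,0]
Step 21: insert r at [6, 12, 29] -> counters=[0,0,2,0,0,0,6,2,0,0,0,0,5,0,0,3,0,3,0,0,0,2,0,0,0,0,0,0,2,3,0,0,0,0,1,0,3,0,0,0,0,1,0,0,0,0,0]
Step 22: insert sj at [15, 34, 41] -> counters=[0,0,2,0,0,0,6,2,0,0,0,0,5,0,0,4,0,3,0,0,0,2,0,0,0,0,0,0,2,3,0,0,0,0,2,0,3,0,0,0,0,2,0,0,0,0,0]
Final counters=[0,0,2,0,0,0,6,2,0,0,0,0,5,0,0,4,0,3,0,0,0,2,0,0,0,0,0,0,2,3,0,0,0,0,2,0,3,0,0,0,0,2,0,0,0,0,0] -> counters[7]=2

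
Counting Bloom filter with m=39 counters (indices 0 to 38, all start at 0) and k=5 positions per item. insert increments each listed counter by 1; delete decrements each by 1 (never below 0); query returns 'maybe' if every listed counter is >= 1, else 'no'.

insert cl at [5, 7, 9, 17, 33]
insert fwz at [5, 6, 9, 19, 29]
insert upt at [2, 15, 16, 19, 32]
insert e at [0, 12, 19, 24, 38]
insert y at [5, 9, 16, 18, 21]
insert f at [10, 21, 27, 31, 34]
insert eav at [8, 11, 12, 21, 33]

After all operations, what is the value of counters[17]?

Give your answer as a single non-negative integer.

Step 1: insert cl at [5, 7, 9, 17, 33] -> counters=[0,0,0,0,0,1,0,1,0,1,0,0,0,0,0,0,0,1,0,0,0,0,0,0,0,0,0,0,0,0,0,0,0,1,0,0,0,0,0]
Step 2: insert fwz at [5, 6, 9, 19, 29] -> counters=[0,0,0,0,0,2,1,1,0,2,0,0,0,0,0,0,0,1,0,1,0,0,0,0,0,0,0,0,0,1,0,0,0,1,0,0,0,0,0]
Step 3: insert upt at [2, 15, 16, 19, 32] -> counters=[0,0,1,0,0,2,1,1,0,2,0,0,0,0,0,1,1,1,0,2,0,0,0,0,0,0,0,0,0,1,0,0,1,1,0,0,0,0,0]
Step 4: insert e at [0, 12, 19, 24, 38] -> counters=[1,0,1,0,0,2,1,1,0,2,0,0,1,0,0,1,1,1,0,3,0,0,0,0,1,0,0,0,0,1,0,0,1,1,0,0,0,0,1]
Step 5: insert y at [5, 9, 16, 18, 21] -> counters=[1,0,1,0,0,3,1,1,0,3,0,0,1,0,0,1,2,1,1,3,0,1,0,0,1,0,0,0,0,1,0,0,1,1,0,0,0,0,1]
Step 6: insert f at [10, 21, 27, 31, 34] -> counters=[1,0,1,0,0,3,1,1,0,3,1,0,1,0,0,1,2,1,1,3,0,2,0,0,1,0,0,1,0,1,0,1,1,1,1,0,0,0,1]
Step 7: insert eav at [8, 11, 12, 21, 33] -> counters=[1,0,1,0,0,3,1,1,1,3,1,1,2,0,0,1,2,1,1,3,0,3,0,0,1,0,0,1,0,1,0,1,1,2,1,0,0,0,1]
Final counters=[1,0,1,0,0,3,1,1,1,3,1,1,2,0,0,1,2,1,1,3,0,3,0,0,1,0,0,1,0,1,0,1,1,2,1,0,0,0,1] -> counters[17]=1

Answer: 1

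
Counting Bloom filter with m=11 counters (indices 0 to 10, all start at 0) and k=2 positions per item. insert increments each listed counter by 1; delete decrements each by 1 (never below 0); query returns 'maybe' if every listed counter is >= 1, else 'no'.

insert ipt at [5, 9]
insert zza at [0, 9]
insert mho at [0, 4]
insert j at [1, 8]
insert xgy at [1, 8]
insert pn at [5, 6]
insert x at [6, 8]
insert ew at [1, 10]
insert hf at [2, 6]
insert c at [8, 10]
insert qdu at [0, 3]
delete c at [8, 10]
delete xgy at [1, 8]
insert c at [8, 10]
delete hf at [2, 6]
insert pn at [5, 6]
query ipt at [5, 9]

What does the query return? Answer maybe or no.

Step 1: insert ipt at [5, 9] -> counters=[0,0,0,0,0,1,0,0,0,1,0]
Step 2: insert zza at [0, 9] -> counters=[1,0,0,0,0,1,0,0,0,2,0]
Step 3: insert mho at [0, 4] -> counters=[2,0,0,0,1,1,0,0,0,2,0]
Step 4: insert j at [1, 8] -> counters=[2,1,0,0,1,1,0,0,1,2,0]
Step 5: insert xgy at [1, 8] -> counters=[2,2,0,0,1,1,0,0,2,2,0]
Step 6: insert pn at [5, 6] -> counters=[2,2,0,0,1,2,1,0,2,2,0]
Step 7: insert x at [6, 8] -> counters=[2,2,0,0,1,2,2,0,3,2,0]
Step 8: insert ew at [1, 10] -> counters=[2,3,0,0,1,2,2,0,3,2,1]
Step 9: insert hf at [2, 6] -> counters=[2,3,1,0,1,2,3,0,3,2,1]
Step 10: insert c at [8, 10] -> counters=[2,3,1,0,1,2,3,0,4,2,2]
Step 11: insert qdu at [0, 3] -> counters=[3,3,1,1,1,2,3,0,4,2,2]
Step 12: delete c at [8, 10] -> counters=[3,3,1,1,1,2,3,0,3,2,1]
Step 13: delete xgy at [1, 8] -> counters=[3,2,1,1,1,2,3,0,2,2,1]
Step 14: insert c at [8, 10] -> counters=[3,2,1,1,1,2,3,0,3,2,2]
Step 15: delete hf at [2, 6] -> counters=[3,2,0,1,1,2,2,0,3,2,2]
Step 16: insert pn at [5, 6] -> counters=[3,2,0,1,1,3,3,0,3,2,2]
Query ipt: check counters[5]=3 counters[9]=2 -> maybe

Answer: maybe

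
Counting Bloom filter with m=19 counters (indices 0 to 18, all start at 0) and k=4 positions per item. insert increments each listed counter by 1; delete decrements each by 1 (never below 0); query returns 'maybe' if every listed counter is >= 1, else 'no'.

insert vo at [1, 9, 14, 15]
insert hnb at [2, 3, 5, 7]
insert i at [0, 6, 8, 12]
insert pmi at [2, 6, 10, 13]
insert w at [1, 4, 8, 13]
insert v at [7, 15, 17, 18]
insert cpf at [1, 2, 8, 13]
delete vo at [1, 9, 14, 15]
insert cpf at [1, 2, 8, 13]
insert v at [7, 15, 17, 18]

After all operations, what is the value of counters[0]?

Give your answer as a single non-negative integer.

Step 1: insert vo at [1, 9, 14, 15] -> counters=[0,1,0,0,0,0,0,0,0,1,0,0,0,0,1,1,0,0,0]
Step 2: insert hnb at [2, 3, 5, 7] -> counters=[0,1,1,1,0,1,0,1,0,1,0,0,0,0,1,1,0,0,0]
Step 3: insert i at [0, 6, 8, 12] -> counters=[1,1,1,1,0,1,1,1,1,1,0,0,1,0,1,1,0,0,0]
Step 4: insert pmi at [2, 6, 10, 13] -> counters=[1,1,2,1,0,1,2,1,1,1,1,0,1,1,1,1,0,0,0]
Step 5: insert w at [1, 4, 8, 13] -> counters=[1,2,2,1,1,1,2,1,2,1,1,0,1,2,1,1,0,0,0]
Step 6: insert v at [7, 15, 17, 18] -> counters=[1,2,2,1,1,1,2,2,2,1,1,0,1,2,1,2,0,1,1]
Step 7: insert cpf at [1, 2, 8, 13] -> counters=[1,3,3,1,1,1,2,2,3,1,1,0,1,3,1,2,0,1,1]
Step 8: delete vo at [1, 9, 14, 15] -> counters=[1,2,3,1,1,1,2,2,3,0,1,0,1,3,0,1,0,1,1]
Step 9: insert cpf at [1, 2, 8, 13] -> counters=[1,3,4,1,1,1,2,2,4,0,1,0,1,4,0,1,0,1,1]
Step 10: insert v at [7, 15, 17, 18] -> counters=[1,3,4,1,1,1,2,3,4,0,1,0,1,4,0,2,0,2,2]
Final counters=[1,3,4,1,1,1,2,3,4,0,1,0,1,4,0,2,0,2,2] -> counters[0]=1

Answer: 1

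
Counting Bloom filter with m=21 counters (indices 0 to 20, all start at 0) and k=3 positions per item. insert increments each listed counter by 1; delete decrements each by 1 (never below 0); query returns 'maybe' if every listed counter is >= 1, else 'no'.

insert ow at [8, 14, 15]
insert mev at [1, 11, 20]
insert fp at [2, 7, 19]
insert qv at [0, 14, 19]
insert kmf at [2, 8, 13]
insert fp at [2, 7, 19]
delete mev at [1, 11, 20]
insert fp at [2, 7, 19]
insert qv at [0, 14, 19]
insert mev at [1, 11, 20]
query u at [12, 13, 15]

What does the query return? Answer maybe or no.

Step 1: insert ow at [8, 14, 15] -> counters=[0,0,0,0,0,0,0,0,1,0,0,0,0,0,1,1,0,0,0,0,0]
Step 2: insert mev at [1, 11, 20] -> counters=[0,1,0,0,0,0,0,0,1,0,0,1,0,0,1,1,0,0,0,0,1]
Step 3: insert fp at [2, 7, 19] -> counters=[0,1,1,0,0,0,0,1,1,0,0,1,0,0,1,1,0,0,0,1,1]
Step 4: insert qv at [0, 14, 19] -> counters=[1,1,1,0,0,0,0,1,1,0,0,1,0,0,2,1,0,0,0,2,1]
Step 5: insert kmf at [2, 8, 13] -> counters=[1,1,2,0,0,0,0,1,2,0,0,1,0,1,2,1,0,0,0,2,1]
Step 6: insert fp at [2, 7, 19] -> counters=[1,1,3,0,0,0,0,2,2,0,0,1,0,1,2,1,0,0,0,3,1]
Step 7: delete mev at [1, 11, 20] -> counters=[1,0,3,0,0,0,0,2,2,0,0,0,0,1,2,1,0,0,0,3,0]
Step 8: insert fp at [2, 7, 19] -> counters=[1,0,4,0,0,0,0,3,2,0,0,0,0,1,2,1,0,0,0,4,0]
Step 9: insert qv at [0, 14, 19] -> counters=[2,0,4,0,0,0,0,3,2,0,0,0,0,1,3,1,0,0,0,5,0]
Step 10: insert mev at [1, 11, 20] -> counters=[2,1,4,0,0,0,0,3,2,0,0,1,0,1,3,1,0,0,0,5,1]
Query u: check counters[12]=0 counters[13]=1 counters[15]=1 -> no

Answer: no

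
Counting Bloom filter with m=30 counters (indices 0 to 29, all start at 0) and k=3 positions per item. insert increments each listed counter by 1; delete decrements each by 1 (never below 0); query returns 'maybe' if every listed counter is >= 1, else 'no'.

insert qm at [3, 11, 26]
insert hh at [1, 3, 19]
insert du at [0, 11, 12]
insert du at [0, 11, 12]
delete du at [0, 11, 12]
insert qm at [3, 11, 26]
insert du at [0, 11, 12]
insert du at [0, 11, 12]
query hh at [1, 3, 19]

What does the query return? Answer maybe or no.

Step 1: insert qm at [3, 11, 26] -> counters=[0,0,0,1,0,0,0,0,0,0,0,1,0,0,0,0,0,0,0,0,0,0,0,0,0,0,1,0,0,0]
Step 2: insert hh at [1, 3, 19] -> counters=[0,1,0,2,0,0,0,0,0,0,0,1,0,0,0,0,0,0,0,1,0,0,0,0,0,0,1,0,0,0]
Step 3: insert du at [0, 11, 12] -> counters=[1,1,0,2,0,0,0,0,0,0,0,2,1,0,0,0,0,0,0,1,0,0,0,0,0,0,1,0,0,0]
Step 4: insert du at [0, 11, 12] -> counters=[2,1,0,2,0,0,0,0,0,0,0,3,2,0,0,0,0,0,0,1,0,0,0,0,0,0,1,0,0,0]
Step 5: delete du at [0, 11, 12] -> counters=[1,1,0,2,0,0,0,0,0,0,0,2,1,0,0,0,0,0,0,1,0,0,0,0,0,0,1,0,0,0]
Step 6: insert qm at [3, 11, 26] -> counters=[1,1,0,3,0,0,0,0,0,0,0,3,1,0,0,0,0,0,0,1,0,0,0,0,0,0,2,0,0,0]
Step 7: insert du at [0, 11, 12] -> counters=[2,1,0,3,0,0,0,0,0,0,0,4,2,0,0,0,0,0,0,1,0,0,0,0,0,0,2,0,0,0]
Step 8: insert du at [0, 11, 12] -> counters=[3,1,0,3,0,0,0,0,0,0,0,5,3,0,0,0,0,0,0,1,0,0,0,0,0,0,2,0,0,0]
Query hh: check counters[1]=1 counters[3]=3 counters[19]=1 -> maybe

Answer: maybe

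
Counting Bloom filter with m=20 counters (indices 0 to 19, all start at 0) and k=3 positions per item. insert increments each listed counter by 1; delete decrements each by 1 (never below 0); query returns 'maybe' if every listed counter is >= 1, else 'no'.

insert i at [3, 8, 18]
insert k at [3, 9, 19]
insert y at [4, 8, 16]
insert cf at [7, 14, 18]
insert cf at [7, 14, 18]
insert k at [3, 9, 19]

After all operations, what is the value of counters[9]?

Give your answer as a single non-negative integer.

Answer: 2

Derivation:
Step 1: insert i at [3, 8, 18] -> counters=[0,0,0,1,0,0,0,0,1,0,0,0,0,0,0,0,0,0,1,0]
Step 2: insert k at [3, 9, 19] -> counters=[0,0,0,2,0,0,0,0,1,1,0,0,0,0,0,0,0,0,1,1]
Step 3: insert y at [4, 8, 16] -> counters=[0,0,0,2,1,0,0,0,2,1,0,0,0,0,0,0,1,0,1,1]
Step 4: insert cf at [7, 14, 18] -> counters=[0,0,0,2,1,0,0,1,2,1,0,0,0,0,1,0,1,0,2,1]
Step 5: insert cf at [7, 14, 18] -> counters=[0,0,0,2,1,0,0,2,2,1,0,0,0,0,2,0,1,0,3,1]
Step 6: insert k at [3, 9, 19] -> counters=[0,0,0,3,1,0,0,2,2,2,0,0,0,0,2,0,1,0,3,2]
Final counters=[0,0,0,3,1,0,0,2,2,2,0,0,0,0,2,0,1,0,3,2] -> counters[9]=2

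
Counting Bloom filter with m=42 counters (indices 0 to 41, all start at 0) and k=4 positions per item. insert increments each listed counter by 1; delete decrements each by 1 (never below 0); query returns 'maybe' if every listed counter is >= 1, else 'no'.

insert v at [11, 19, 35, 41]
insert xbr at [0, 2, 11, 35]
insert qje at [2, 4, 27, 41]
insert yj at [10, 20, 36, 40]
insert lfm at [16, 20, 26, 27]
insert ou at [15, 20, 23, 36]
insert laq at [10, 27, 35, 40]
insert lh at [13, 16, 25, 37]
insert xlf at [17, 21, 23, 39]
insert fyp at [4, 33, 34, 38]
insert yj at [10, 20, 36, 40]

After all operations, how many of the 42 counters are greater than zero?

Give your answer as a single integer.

Step 1: insert v at [11, 19, 35, 41] -> counters=[0,0,0,0,0,0,0,0,0,0,0,1,0,0,0,0,0,0,0,1,0,0,0,0,0,0,0,0,0,0,0,0,0,0,0,1,0,0,0,0,0,1]
Step 2: insert xbr at [0, 2, 11, 35] -> counters=[1,0,1,0,0,0,0,0,0,0,0,2,0,0,0,0,0,0,0,1,0,0,0,0,0,0,0,0,0,0,0,0,0,0,0,2,0,0,0,0,0,1]
Step 3: insert qje at [2, 4, 27, 41] -> counters=[1,0,2,0,1,0,0,0,0,0,0,2,0,0,0,0,0,0,0,1,0,0,0,0,0,0,0,1,0,0,0,0,0,0,0,2,0,0,0,0,0,2]
Step 4: insert yj at [10, 20, 36, 40] -> counters=[1,0,2,0,1,0,0,0,0,0,1,2,0,0,0,0,0,0,0,1,1,0,0,0,0,0,0,1,0,0,0,0,0,0,0,2,1,0,0,0,1,2]
Step 5: insert lfm at [16, 20, 26, 27] -> counters=[1,0,2,0,1,0,0,0,0,0,1,2,0,0,0,0,1,0,0,1,2,0,0,0,0,0,1,2,0,0,0,0,0,0,0,2,1,0,0,0,1,2]
Step 6: insert ou at [15, 20, 23, 36] -> counters=[1,0,2,0,1,0,0,0,0,0,1,2,0,0,0,1,1,0,0,1,3,0,0,1,0,0,1,2,0,0,0,0,0,0,0,2,2,0,0,0,1,2]
Step 7: insert laq at [10, 27, 35, 40] -> counters=[1,0,2,0,1,0,0,0,0,0,2,2,0,0,0,1,1,0,0,1,3,0,0,1,0,0,1,3,0,0,0,0,0,0,0,3,2,0,0,0,2,2]
Step 8: insert lh at [13, 16, 25, 37] -> counters=[1,0,2,0,1,0,0,0,0,0,2,2,0,1,0,1,2,0,0,1,3,0,0,1,0,1,1,3,0,0,0,0,0,0,0,3,2,1,0,0,2,2]
Step 9: insert xlf at [17, 21, 23, 39] -> counters=[1,0,2,0,1,0,0,0,0,0,2,2,0,1,0,1,2,1,0,1,3,1,0,2,0,1,1,3,0,0,0,0,0,0,0,3,2,1,0,1,2,2]
Step 10: insert fyp at [4, 33, 34, 38] -> counters=[1,0,2,0,2,0,0,0,0,0,2,2,0,1,0,1,2,1,0,1,3,1,0,2,0,1,1,3,0,0,0,0,0,1,1,3,2,1,1,1,2,2]
Step 11: insert yj at [10, 20, 36, 40] -> counters=[1,0,2,0,2,0,0,0,0,0,3,2,0,1,0,1,2,1,0,1,4,1,0,2,0,1,1,3,0,0,0,0,0,1,1,3,3,1,1,1,3,2]
Final counters=[1,0,2,0,2,0,0,0,0,0,3,2,0,1,0,1,2,1,0,1,4,1,0,2,0,1,1,3,0,0,0,0,0,1,1,3,3,1,1,1,3,2] -> 25 nonzero

Answer: 25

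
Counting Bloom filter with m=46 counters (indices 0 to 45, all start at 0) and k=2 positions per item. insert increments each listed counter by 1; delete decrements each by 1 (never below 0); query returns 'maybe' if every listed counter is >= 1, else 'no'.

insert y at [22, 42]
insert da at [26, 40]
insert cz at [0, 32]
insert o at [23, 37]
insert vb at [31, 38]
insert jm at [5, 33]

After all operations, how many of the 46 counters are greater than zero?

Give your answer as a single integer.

Step 1: insert y at [22, 42] -> counters=[0,0,0,0,0,0,0,0,0,0,0,0,0,0,0,0,0,0,0,0,0,0,1,0,0,0,0,0,0,0,0,0,0,0,0,0,0,0,0,0,0,0,1,0,0,0]
Step 2: insert da at [26, 40] -> counters=[0,0,0,0,0,0,0,0,0,0,0,0,0,0,0,0,0,0,0,0,0,0,1,0,0,0,1,0,0,0,0,0,0,0,0,0,0,0,0,0,1,0,1,0,0,0]
Step 3: insert cz at [0, 32] -> counters=[1,0,0,0,0,0,0,0,0,0,0,0,0,0,0,0,0,0,0,0,0,0,1,0,0,0,1,0,0,0,0,0,1,0,0,0,0,0,0,0,1,0,1,0,0,0]
Step 4: insert o at [23, 37] -> counters=[1,0,0,0,0,0,0,0,0,0,0,0,0,0,0,0,0,0,0,0,0,0,1,1,0,0,1,0,0,0,0,0,1,0,0,0,0,1,0,0,1,0,1,0,0,0]
Step 5: insert vb at [31, 38] -> counters=[1,0,0,0,0,0,0,0,0,0,0,0,0,0,0,0,0,0,0,0,0,0,1,1,0,0,1,0,0,0,0,1,1,0,0,0,0,1,1,0,1,0,1,0,0,0]
Step 6: insert jm at [5, 33] -> counters=[1,0,0,0,0,1,0,0,0,0,0,0,0,0,0,0,0,0,0,0,0,0,1,1,0,0,1,0,0,0,0,1,1,1,0,0,0,1,1,0,1,0,1,0,0,0]
Final counters=[1,0,0,0,0,1,0,0,0,0,0,0,0,0,0,0,0,0,0,0,0,0,1,1,0,0,1,0,0,0,0,1,1,1,0,0,0,1,1,0,1,0,1,0,0,0] -> 12 nonzero

Answer: 12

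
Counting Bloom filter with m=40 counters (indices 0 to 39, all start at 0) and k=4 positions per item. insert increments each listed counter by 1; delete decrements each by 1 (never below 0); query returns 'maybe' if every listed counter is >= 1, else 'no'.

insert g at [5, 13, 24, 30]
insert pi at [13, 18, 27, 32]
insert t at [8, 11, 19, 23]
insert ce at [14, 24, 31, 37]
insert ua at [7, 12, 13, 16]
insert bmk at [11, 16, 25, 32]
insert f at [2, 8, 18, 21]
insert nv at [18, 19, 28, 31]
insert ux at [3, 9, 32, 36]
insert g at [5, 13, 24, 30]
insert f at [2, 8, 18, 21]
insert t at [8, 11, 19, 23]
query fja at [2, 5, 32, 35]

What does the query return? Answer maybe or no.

Step 1: insert g at [5, 13, 24, 30] -> counters=[0,0,0,0,0,1,0,0,0,0,0,0,0,1,0,0,0,0,0,0,0,0,0,0,1,0,0,0,0,0,1,0,0,0,0,0,0,0,0,0]
Step 2: insert pi at [13, 18, 27, 32] -> counters=[0,0,0,0,0,1,0,0,0,0,0,0,0,2,0,0,0,0,1,0,0,0,0,0,1,0,0,1,0,0,1,0,1,0,0,0,0,0,0,0]
Step 3: insert t at [8, 11, 19, 23] -> counters=[0,0,0,0,0,1,0,0,1,0,0,1,0,2,0,0,0,0,1,1,0,0,0,1,1,0,0,1,0,0,1,0,1,0,0,0,0,0,0,0]
Step 4: insert ce at [14, 24, 31, 37] -> counters=[0,0,0,0,0,1,0,0,1,0,0,1,0,2,1,0,0,0,1,1,0,0,0,1,2,0,0,1,0,0,1,1,1,0,0,0,0,1,0,0]
Step 5: insert ua at [7, 12, 13, 16] -> counters=[0,0,0,0,0,1,0,1,1,0,0,1,1,3,1,0,1,0,1,1,0,0,0,1,2,0,0,1,0,0,1,1,1,0,0,0,0,1,0,0]
Step 6: insert bmk at [11, 16, 25, 32] -> counters=[0,0,0,0,0,1,0,1,1,0,0,2,1,3,1,0,2,0,1,1,0,0,0,1,2,1,0,1,0,0,1,1,2,0,0,0,0,1,0,0]
Step 7: insert f at [2, 8, 18, 21] -> counters=[0,0,1,0,0,1,0,1,2,0,0,2,1,3,1,0,2,0,2,1,0,1,0,1,2,1,0,1,0,0,1,1,2,0,0,0,0,1,0,0]
Step 8: insert nv at [18, 19, 28, 31] -> counters=[0,0,1,0,0,1,0,1,2,0,0,2,1,3,1,0,2,0,3,2,0,1,0,1,2,1,0,1,1,0,1,2,2,0,0,0,0,1,0,0]
Step 9: insert ux at [3, 9, 32, 36] -> counters=[0,0,1,1,0,1,0,1,2,1,0,2,1,3,1,0,2,0,3,2,0,1,0,1,2,1,0,1,1,0,1,2,3,0,0,0,1,1,0,0]
Step 10: insert g at [5, 13, 24, 30] -> counters=[0,0,1,1,0,2,0,1,2,1,0,2,1,4,1,0,2,0,3,2,0,1,0,1,3,1,0,1,1,0,2,2,3,0,0,0,1,1,0,0]
Step 11: insert f at [2, 8, 18, 21] -> counters=[0,0,2,1,0,2,0,1,3,1,0,2,1,4,1,0,2,0,4,2,0,2,0,1,3,1,0,1,1,0,2,2,3,0,0,0,1,1,0,0]
Step 12: insert t at [8, 11, 19, 23] -> counters=[0,0,2,1,0,2,0,1,4,1,0,3,1,4,1,0,2,0,4,3,0,2,0,2,3,1,0,1,1,0,2,2,3,0,0,0,1,1,0,0]
Query fja: check counters[2]=2 counters[5]=2 counters[32]=3 counters[35]=0 -> no

Answer: no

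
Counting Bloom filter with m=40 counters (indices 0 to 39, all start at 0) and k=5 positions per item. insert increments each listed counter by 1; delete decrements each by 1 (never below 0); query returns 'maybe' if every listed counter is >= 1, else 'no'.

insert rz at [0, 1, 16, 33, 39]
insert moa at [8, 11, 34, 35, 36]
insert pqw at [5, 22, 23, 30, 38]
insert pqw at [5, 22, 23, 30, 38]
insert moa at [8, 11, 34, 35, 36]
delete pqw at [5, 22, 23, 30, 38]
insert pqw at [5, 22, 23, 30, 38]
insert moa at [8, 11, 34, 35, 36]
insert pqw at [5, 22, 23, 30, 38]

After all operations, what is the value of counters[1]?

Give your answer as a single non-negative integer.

Step 1: insert rz at [0, 1, 16, 33, 39] -> counters=[1,1,0,0,0,0,0,0,0,0,0,0,0,0,0,0,1,0,0,0,0,0,0,0,0,0,0,0,0,0,0,0,0,1,0,0,0,0,0,1]
Step 2: insert moa at [8, 11, 34, 35, 36] -> counters=[1,1,0,0,0,0,0,0,1,0,0,1,0,0,0,0,1,0,0,0,0,0,0,0,0,0,0,0,0,0,0,0,0,1,1,1,1,0,0,1]
Step 3: insert pqw at [5, 22, 23, 30, 38] -> counters=[1,1,0,0,0,1,0,0,1,0,0,1,0,0,0,0,1,0,0,0,0,0,1,1,0,0,0,0,0,0,1,0,0,1,1,1,1,0,1,1]
Step 4: insert pqw at [5, 22, 23, 30, 38] -> counters=[1,1,0,0,0,2,0,0,1,0,0,1,0,0,0,0,1,0,0,0,0,0,2,2,0,0,0,0,0,0,2,0,0,1,1,1,1,0,2,1]
Step 5: insert moa at [8, 11, 34, 35, 36] -> counters=[1,1,0,0,0,2,0,0,2,0,0,2,0,0,0,0,1,0,0,0,0,0,2,2,0,0,0,0,0,0,2,0,0,1,2,2,2,0,2,1]
Step 6: delete pqw at [5, 22, 23, 30, 38] -> counters=[1,1,0,0,0,1,0,0,2,0,0,2,0,0,0,0,1,0,0,0,0,0,1,1,0,0,0,0,0,0,1,0,0,1,2,2,2,0,1,1]
Step 7: insert pqw at [5, 22, 23, 30, 38] -> counters=[1,1,0,0,0,2,0,0,2,0,0,2,0,0,0,0,1,0,0,0,0,0,2,2,0,0,0,0,0,0,2,0,0,1,2,2,2,0,2,1]
Step 8: insert moa at [8, 11, 34, 35, 36] -> counters=[1,1,0,0,0,2,0,0,3,0,0,3,0,0,0,0,1,0,0,0,0,0,2,2,0,0,0,0,0,0,2,0,0,1,3,3,3,0,2,1]
Step 9: insert pqw at [5, 22, 23, 30, 38] -> counters=[1,1,0,0,0,3,0,0,3,0,0,3,0,0,0,0,1,0,0,0,0,0,3,3,0,0,0,0,0,0,3,0,0,1,3,3,3,0,3,1]
Final counters=[1,1,0,0,0,3,0,0,3,0,0,3,0,0,0,0,1,0,0,0,0,0,3,3,0,0,0,0,0,0,3,0,0,1,3,3,3,0,3,1] -> counters[1]=1

Answer: 1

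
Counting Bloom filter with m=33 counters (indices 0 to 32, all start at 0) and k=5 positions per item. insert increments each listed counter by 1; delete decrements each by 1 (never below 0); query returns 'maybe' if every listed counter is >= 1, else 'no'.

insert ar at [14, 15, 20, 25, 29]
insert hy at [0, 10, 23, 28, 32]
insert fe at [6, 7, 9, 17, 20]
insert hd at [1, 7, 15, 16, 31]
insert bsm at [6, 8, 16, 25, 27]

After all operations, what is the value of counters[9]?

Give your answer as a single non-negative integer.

Step 1: insert ar at [14, 15, 20, 25, 29] -> counters=[0,0,0,0,0,0,0,0,0,0,0,0,0,0,1,1,0,0,0,0,1,0,0,0,0,1,0,0,0,1,0,0,0]
Step 2: insert hy at [0, 10, 23, 28, 32] -> counters=[1,0,0,0,0,0,0,0,0,0,1,0,0,0,1,1,0,0,0,0,1,0,0,1,0,1,0,0,1,1,0,0,1]
Step 3: insert fe at [6, 7, 9, 17, 20] -> counters=[1,0,0,0,0,0,1,1,0,1,1,0,0,0,1,1,0,1,0,0,2,0,0,1,0,1,0,0,1,1,0,0,1]
Step 4: insert hd at [1, 7, 15, 16, 31] -> counters=[1,1,0,0,0,0,1,2,0,1,1,0,0,0,1,2,1,1,0,0,2,0,0,1,0,1,0,0,1,1,0,1,1]
Step 5: insert bsm at [6, 8, 16, 25, 27] -> counters=[1,1,0,0,0,0,2,2,1,1,1,0,0,0,1,2,2,1,0,0,2,0,0,1,0,2,0,1,1,1,0,1,1]
Final counters=[1,1,0,0,0,0,2,2,1,1,1,0,0,0,1,2,2,1,0,0,2,0,0,1,0,2,0,1,1,1,0,1,1] -> counters[9]=1

Answer: 1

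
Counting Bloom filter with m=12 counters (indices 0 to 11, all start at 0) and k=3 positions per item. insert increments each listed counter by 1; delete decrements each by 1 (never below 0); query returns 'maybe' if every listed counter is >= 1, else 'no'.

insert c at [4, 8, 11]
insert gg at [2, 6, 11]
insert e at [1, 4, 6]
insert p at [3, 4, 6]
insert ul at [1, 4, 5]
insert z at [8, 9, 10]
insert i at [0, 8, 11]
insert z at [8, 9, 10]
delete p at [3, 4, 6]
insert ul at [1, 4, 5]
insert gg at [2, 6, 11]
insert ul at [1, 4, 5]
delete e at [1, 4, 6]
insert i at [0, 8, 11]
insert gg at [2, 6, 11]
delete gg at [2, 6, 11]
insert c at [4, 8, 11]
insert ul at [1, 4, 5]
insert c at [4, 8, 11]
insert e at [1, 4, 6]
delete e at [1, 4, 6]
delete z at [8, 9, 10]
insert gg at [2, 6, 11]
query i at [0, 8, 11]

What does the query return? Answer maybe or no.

Answer: maybe

Derivation:
Step 1: insert c at [4, 8, 11] -> counters=[0,0,0,0,1,0,0,0,1,0,0,1]
Step 2: insert gg at [2, 6, 11] -> counters=[0,0,1,0,1,0,1,0,1,0,0,2]
Step 3: insert e at [1, 4, 6] -> counters=[0,1,1,0,2,0,2,0,1,0,0,2]
Step 4: insert p at [3, 4, 6] -> counters=[0,1,1,1,3,0,3,0,1,0,0,2]
Step 5: insert ul at [1, 4, 5] -> counters=[0,2,1,1,4,1,3,0,1,0,0,2]
Step 6: insert z at [8, 9, 10] -> counters=[0,2,1,1,4,1,3,0,2,1,1,2]
Step 7: insert i at [0, 8, 11] -> counters=[1,2,1,1,4,1,3,0,3,1,1,3]
Step 8: insert z at [8, 9, 10] -> counters=[1,2,1,1,4,1,3,0,4,2,2,3]
Step 9: delete p at [3, 4, 6] -> counters=[1,2,1,0,3,1,2,0,4,2,2,3]
Step 10: insert ul at [1, 4, 5] -> counters=[1,3,1,0,4,2,2,0,4,2,2,3]
Step 11: insert gg at [2, 6, 11] -> counters=[1,3,2,0,4,2,3,0,4,2,2,4]
Step 12: insert ul at [1, 4, 5] -> counters=[1,4,2,0,5,3,3,0,4,2,2,4]
Step 13: delete e at [1, 4, 6] -> counters=[1,3,2,0,4,3,2,0,4,2,2,4]
Step 14: insert i at [0, 8, 11] -> counters=[2,3,2,0,4,3,2,0,5,2,2,5]
Step 15: insert gg at [2, 6, 11] -> counters=[2,3,3,0,4,3,3,0,5,2,2,6]
Step 16: delete gg at [2, 6, 11] -> counters=[2,3,2,0,4,3,2,0,5,2,2,5]
Step 17: insert c at [4, 8, 11] -> counters=[2,3,2,0,5,3,2,0,6,2,2,6]
Step 18: insert ul at [1, 4, 5] -> counters=[2,4,2,0,6,4,2,0,6,2,2,6]
Step 19: insert c at [4, 8, 11] -> counters=[2,4,2,0,7,4,2,0,7,2,2,7]
Step 20: insert e at [1, 4, 6] -> counters=[2,5,2,0,8,4,3,0,7,2,2,7]
Step 21: delete e at [1, 4, 6] -> counters=[2,4,2,0,7,4,2,0,7,2,2,7]
Step 22: delete z at [8, 9, 10] -> counters=[2,4,2,0,7,4,2,0,6,1,1,7]
Step 23: insert gg at [2, 6, 11] -> counters=[2,4,3,0,7,4,3,0,6,1,1,8]
Query i: check counters[0]=2 counters[8]=6 counters[11]=8 -> maybe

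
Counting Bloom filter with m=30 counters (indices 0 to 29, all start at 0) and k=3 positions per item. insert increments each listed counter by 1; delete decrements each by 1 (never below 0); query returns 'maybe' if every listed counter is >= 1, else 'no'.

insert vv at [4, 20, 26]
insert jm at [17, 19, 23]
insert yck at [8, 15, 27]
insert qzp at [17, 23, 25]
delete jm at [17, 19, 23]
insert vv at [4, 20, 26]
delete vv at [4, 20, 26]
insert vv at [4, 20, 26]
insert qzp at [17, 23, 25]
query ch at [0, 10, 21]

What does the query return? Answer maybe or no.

Step 1: insert vv at [4, 20, 26] -> counters=[0,0,0,0,1,0,0,0,0,0,0,0,0,0,0,0,0,0,0,0,1,0,0,0,0,0,1,0,0,0]
Step 2: insert jm at [17, 19, 23] -> counters=[0,0,0,0,1,0,0,0,0,0,0,0,0,0,0,0,0,1,0,1,1,0,0,1,0,0,1,0,0,0]
Step 3: insert yck at [8, 15, 27] -> counters=[0,0,0,0,1,0,0,0,1,0,0,0,0,0,0,1,0,1,0,1,1,0,0,1,0,0,1,1,0,0]
Step 4: insert qzp at [17, 23, 25] -> counters=[0,0,0,0,1,0,0,0,1,0,0,0,0,0,0,1,0,2,0,1,1,0,0,2,0,1,1,1,0,0]
Step 5: delete jm at [17, 19, 23] -> counters=[0,0,0,0,1,0,0,0,1,0,0,0,0,0,0,1,0,1,0,0,1,0,0,1,0,1,1,1,0,0]
Step 6: insert vv at [4, 20, 26] -> counters=[0,0,0,0,2,0,0,0,1,0,0,0,0,0,0,1,0,1,0,0,2,0,0,1,0,1,2,1,0,0]
Step 7: delete vv at [4, 20, 26] -> counters=[0,0,0,0,1,0,0,0,1,0,0,0,0,0,0,1,0,1,0,0,1,0,0,1,0,1,1,1,0,0]
Step 8: insert vv at [4, 20, 26] -> counters=[0,0,0,0,2,0,0,0,1,0,0,0,0,0,0,1,0,1,0,0,2,0,0,1,0,1,2,1,0,0]
Step 9: insert qzp at [17, 23, 25] -> counters=[0,0,0,0,2,0,0,0,1,0,0,0,0,0,0,1,0,2,0,0,2,0,0,2,0,2,2,1,0,0]
Query ch: check counters[0]=0 counters[10]=0 counters[21]=0 -> no

Answer: no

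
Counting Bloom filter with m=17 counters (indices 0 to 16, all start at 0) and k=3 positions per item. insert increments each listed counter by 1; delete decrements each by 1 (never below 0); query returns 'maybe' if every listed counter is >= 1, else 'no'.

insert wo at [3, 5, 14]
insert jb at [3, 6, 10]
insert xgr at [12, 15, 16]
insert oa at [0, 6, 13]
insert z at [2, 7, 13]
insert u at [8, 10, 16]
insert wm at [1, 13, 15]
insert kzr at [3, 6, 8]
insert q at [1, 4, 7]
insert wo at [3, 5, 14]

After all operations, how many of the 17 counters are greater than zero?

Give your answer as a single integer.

Answer: 15

Derivation:
Step 1: insert wo at [3, 5, 14] -> counters=[0,0,0,1,0,1,0,0,0,0,0,0,0,0,1,0,0]
Step 2: insert jb at [3, 6, 10] -> counters=[0,0,0,2,0,1,1,0,0,0,1,0,0,0,1,0,0]
Step 3: insert xgr at [12, 15, 16] -> counters=[0,0,0,2,0,1,1,0,0,0,1,0,1,0,1,1,1]
Step 4: insert oa at [0, 6, 13] -> counters=[1,0,0,2,0,1,2,0,0,0,1,0,1,1,1,1,1]
Step 5: insert z at [2, 7, 13] -> counters=[1,0,1,2,0,1,2,1,0,0,1,0,1,2,1,1,1]
Step 6: insert u at [8, 10, 16] -> counters=[1,0,1,2,0,1,2,1,1,0,2,0,1,2,1,1,2]
Step 7: insert wm at [1, 13, 15] -> counters=[1,1,1,2,0,1,2,1,1,0,2,0,1,3,1,2,2]
Step 8: insert kzr at [3, 6, 8] -> counters=[1,1,1,3,0,1,3,1,2,0,2,0,1,3,1,2,2]
Step 9: insert q at [1, 4, 7] -> counters=[1,2,1,3,1,1,3,2,2,0,2,0,1,3,1,2,2]
Step 10: insert wo at [3, 5, 14] -> counters=[1,2,1,4,1,2,3,2,2,0,2,0,1,3,2,2,2]
Final counters=[1,2,1,4,1,2,3,2,2,0,2,0,1,3,2,2,2] -> 15 nonzero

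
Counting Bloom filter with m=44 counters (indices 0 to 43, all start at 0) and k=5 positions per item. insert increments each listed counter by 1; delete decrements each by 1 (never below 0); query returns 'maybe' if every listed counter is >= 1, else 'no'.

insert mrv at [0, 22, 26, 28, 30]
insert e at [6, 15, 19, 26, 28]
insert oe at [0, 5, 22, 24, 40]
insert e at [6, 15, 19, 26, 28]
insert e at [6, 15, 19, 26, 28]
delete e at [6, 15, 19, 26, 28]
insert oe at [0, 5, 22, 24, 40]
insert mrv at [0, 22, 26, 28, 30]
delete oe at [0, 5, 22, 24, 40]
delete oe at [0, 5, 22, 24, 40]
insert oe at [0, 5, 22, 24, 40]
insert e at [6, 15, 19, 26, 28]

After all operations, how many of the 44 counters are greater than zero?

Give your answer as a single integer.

Step 1: insert mrv at [0, 22, 26, 28, 30] -> counters=[1,0,0,0,0,0,0,0,0,0,0,0,0,0,0,0,0,0,0,0,0,0,1,0,0,0,1,0,1,0,1,0,0,0,0,0,0,0,0,0,0,0,0,0]
Step 2: insert e at [6, 15, 19, 26, 28] -> counters=[1,0,0,0,0,0,1,0,0,0,0,0,0,0,0,1,0,0,0,1,0,0,1,0,0,0,2,0,2,0,1,0,0,0,0,0,0,0,0,0,0,0,0,0]
Step 3: insert oe at [0, 5, 22, 24, 40] -> counters=[2,0,0,0,0,1,1,0,0,0,0,0,0,0,0,1,0,0,0,1,0,0,2,0,1,0,2,0,2,0,1,0,0,0,0,0,0,0,0,0,1,0,0,0]
Step 4: insert e at [6, 15, 19, 26, 28] -> counters=[2,0,0,0,0,1,2,0,0,0,0,0,0,0,0,2,0,0,0,2,0,0,2,0,1,0,3,0,3,0,1,0,0,0,0,0,0,0,0,0,1,0,0,0]
Step 5: insert e at [6, 15, 19, 26, 28] -> counters=[2,0,0,0,0,1,3,0,0,0,0,0,0,0,0,3,0,0,0,3,0,0,2,0,1,0,4,0,4,0,1,0,0,0,0,0,0,0,0,0,1,0,0,0]
Step 6: delete e at [6, 15, 19, 26, 28] -> counters=[2,0,0,0,0,1,2,0,0,0,0,0,0,0,0,2,0,0,0,2,0,0,2,0,1,0,3,0,3,0,1,0,0,0,0,0,0,0,0,0,1,0,0,0]
Step 7: insert oe at [0, 5, 22, 24, 40] -> counters=[3,0,0,0,0,2,2,0,0,0,0,0,0,0,0,2,0,0,0,2,0,0,3,0,2,0,3,0,3,0,1,0,0,0,0,0,0,0,0,0,2,0,0,0]
Step 8: insert mrv at [0, 22, 26, 28, 30] -> counters=[4,0,0,0,0,2,2,0,0,0,0,0,0,0,0,2,0,0,0,2,0,0,4,0,2,0,4,0,4,0,2,0,0,0,0,0,0,0,0,0,2,0,0,0]
Step 9: delete oe at [0, 5, 22, 24, 40] -> counters=[3,0,0,0,0,1,2,0,0,0,0,0,0,0,0,2,0,0,0,2,0,0,3,0,1,0,4,0,4,0,2,0,0,0,0,0,0,0,0,0,1,0,0,0]
Step 10: delete oe at [0, 5, 22, 24, 40] -> counters=[2,0,0,0,0,0,2,0,0,0,0,0,0,0,0,2,0,0,0,2,0,0,2,0,0,0,4,0,4,0,2,0,0,0,0,0,0,0,0,0,0,0,0,0]
Step 11: insert oe at [0, 5, 22, 24, 40] -> counters=[3,0,0,0,0,1,2,0,0,0,0,0,0,0,0,2,0,0,0,2,0,0,3,0,1,0,4,0,4,0,2,0,0,0,0,0,0,0,0,0,1,0,0,0]
Step 12: insert e at [6, 15, 19, 26, 28] -> counters=[3,0,0,0,0,1,3,0,0,0,0,0,0,0,0,3,0,0,0,3,0,0,3,0,1,0,5,0,5,0,2,0,0,0,0,0,0,0,0,0,1,0,0,0]
Final counters=[3,0,0,0,0,1,3,0,0,0,0,0,0,0,0,3,0,0,0,3,0,0,3,0,1,0,5,0,5,0,2,0,0,0,0,0,0,0,0,0,1,0,0,0] -> 11 nonzero

Answer: 11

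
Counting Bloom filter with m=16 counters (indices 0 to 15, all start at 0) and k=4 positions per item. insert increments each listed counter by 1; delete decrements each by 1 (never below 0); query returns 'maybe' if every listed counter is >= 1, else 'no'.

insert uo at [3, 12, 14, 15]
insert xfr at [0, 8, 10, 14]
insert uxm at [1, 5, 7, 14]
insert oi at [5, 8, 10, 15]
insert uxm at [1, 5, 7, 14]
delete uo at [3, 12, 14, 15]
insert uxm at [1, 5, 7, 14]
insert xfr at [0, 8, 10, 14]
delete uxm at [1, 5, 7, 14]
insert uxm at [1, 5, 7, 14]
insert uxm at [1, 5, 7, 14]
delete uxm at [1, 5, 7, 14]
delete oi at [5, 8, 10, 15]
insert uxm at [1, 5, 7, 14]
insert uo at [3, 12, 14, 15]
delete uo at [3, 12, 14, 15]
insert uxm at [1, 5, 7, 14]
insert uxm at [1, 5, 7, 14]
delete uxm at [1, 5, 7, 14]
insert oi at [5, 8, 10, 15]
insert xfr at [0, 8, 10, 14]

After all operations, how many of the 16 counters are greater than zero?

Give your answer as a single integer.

Step 1: insert uo at [3, 12, 14, 15] -> counters=[0,0,0,1,0,0,0,0,0,0,0,0,1,0,1,1]
Step 2: insert xfr at [0, 8, 10, 14] -> counters=[1,0,0,1,0,0,0,0,1,0,1,0,1,0,2,1]
Step 3: insert uxm at [1, 5, 7, 14] -> counters=[1,1,0,1,0,1,0,1,1,0,1,0,1,0,3,1]
Step 4: insert oi at [5, 8, 10, 15] -> counters=[1,1,0,1,0,2,0,1,2,0,2,0,1,0,3,2]
Step 5: insert uxm at [1, 5, 7, 14] -> counters=[1,2,0,1,0,3,0,2,2,0,2,0,1,0,4,2]
Step 6: delete uo at [3, 12, 14, 15] -> counters=[1,2,0,0,0,3,0,2,2,0,2,0,0,0,3,1]
Step 7: insert uxm at [1, 5, 7, 14] -> counters=[1,3,0,0,0,4,0,3,2,0,2,0,0,0,4,1]
Step 8: insert xfr at [0, 8, 10, 14] -> counters=[2,3,0,0,0,4,0,3,3,0,3,0,0,0,5,1]
Step 9: delete uxm at [1, 5, 7, 14] -> counters=[2,2,0,0,0,3,0,2,3,0,3,0,0,0,4,1]
Step 10: insert uxm at [1, 5, 7, 14] -> counters=[2,3,0,0,0,4,0,3,3,0,3,0,0,0,5,1]
Step 11: insert uxm at [1, 5, 7, 14] -> counters=[2,4,0,0,0,5,0,4,3,0,3,0,0,0,6,1]
Step 12: delete uxm at [1, 5, 7, 14] -> counters=[2,3,0,0,0,4,0,3,3,0,3,0,0,0,5,1]
Step 13: delete oi at [5, 8, 10, 15] -> counters=[2,3,0,0,0,3,0,3,2,0,2,0,0,0,5,0]
Step 14: insert uxm at [1, 5, 7, 14] -> counters=[2,4,0,0,0,4,0,4,2,0,2,0,0,0,6,0]
Step 15: insert uo at [3, 12, 14, 15] -> counters=[2,4,0,1,0,4,0,4,2,0,2,0,1,0,7,1]
Step 16: delete uo at [3, 12, 14, 15] -> counters=[2,4,0,0,0,4,0,4,2,0,2,0,0,0,6,0]
Step 17: insert uxm at [1, 5, 7, 14] -> counters=[2,5,0,0,0,5,0,5,2,0,2,0,0,0,7,0]
Step 18: insert uxm at [1, 5, 7, 14] -> counters=[2,6,0,0,0,6,0,6,2,0,2,0,0,0,8,0]
Step 19: delete uxm at [1, 5, 7, 14] -> counters=[2,5,0,0,0,5,0,5,2,0,2,0,0,0,7,0]
Step 20: insert oi at [5, 8, 10, 15] -> counters=[2,5,0,0,0,6,0,5,3,0,3,0,0,0,7,1]
Step 21: insert xfr at [0, 8, 10, 14] -> counters=[3,5,0,0,0,6,0,5,4,0,4,0,0,0,8,1]
Final counters=[3,5,0,0,0,6,0,5,4,0,4,0,0,0,8,1] -> 8 nonzero

Answer: 8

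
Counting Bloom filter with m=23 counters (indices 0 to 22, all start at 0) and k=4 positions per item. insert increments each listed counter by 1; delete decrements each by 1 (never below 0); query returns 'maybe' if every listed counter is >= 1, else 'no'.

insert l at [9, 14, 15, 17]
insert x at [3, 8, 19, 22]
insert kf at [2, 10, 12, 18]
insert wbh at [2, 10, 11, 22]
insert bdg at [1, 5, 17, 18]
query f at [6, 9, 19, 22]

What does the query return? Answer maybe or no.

Answer: no

Derivation:
Step 1: insert l at [9, 14, 15, 17] -> counters=[0,0,0,0,0,0,0,0,0,1,0,0,0,0,1,1,0,1,0,0,0,0,0]
Step 2: insert x at [3, 8, 19, 22] -> counters=[0,0,0,1,0,0,0,0,1,1,0,0,0,0,1,1,0,1,0,1,0,0,1]
Step 3: insert kf at [2, 10, 12, 18] -> counters=[0,0,1,1,0,0,0,0,1,1,1,0,1,0,1,1,0,1,1,1,0,0,1]
Step 4: insert wbh at [2, 10, 11, 22] -> counters=[0,0,2,1,0,0,0,0,1,1,2,1,1,0,1,1,0,1,1,1,0,0,2]
Step 5: insert bdg at [1, 5, 17, 18] -> counters=[0,1,2,1,0,1,0,0,1,1,2,1,1,0,1,1,0,2,2,1,0,0,2]
Query f: check counters[6]=0 counters[9]=1 counters[19]=1 counters[22]=2 -> no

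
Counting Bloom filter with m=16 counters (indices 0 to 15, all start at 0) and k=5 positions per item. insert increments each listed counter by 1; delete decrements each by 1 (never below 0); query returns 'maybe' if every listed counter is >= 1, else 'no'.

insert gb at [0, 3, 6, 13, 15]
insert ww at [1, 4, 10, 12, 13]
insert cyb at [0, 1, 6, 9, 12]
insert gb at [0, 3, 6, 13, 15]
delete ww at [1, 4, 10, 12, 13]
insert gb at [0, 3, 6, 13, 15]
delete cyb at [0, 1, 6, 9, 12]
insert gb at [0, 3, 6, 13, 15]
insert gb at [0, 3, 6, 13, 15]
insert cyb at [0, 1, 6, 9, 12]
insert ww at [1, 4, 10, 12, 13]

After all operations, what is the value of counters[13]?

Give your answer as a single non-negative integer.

Step 1: insert gb at [0, 3, 6, 13, 15] -> counters=[1,0,0,1,0,0,1,0,0,0,0,0,0,1,0,1]
Step 2: insert ww at [1, 4, 10, 12, 13] -> counters=[1,1,0,1,1,0,1,0,0,0,1,0,1,2,0,1]
Step 3: insert cyb at [0, 1, 6, 9, 12] -> counters=[2,2,0,1,1,0,2,0,0,1,1,0,2,2,0,1]
Step 4: insert gb at [0, 3, 6, 13, 15] -> counters=[3,2,0,2,1,0,3,0,0,1,1,0,2,3,0,2]
Step 5: delete ww at [1, 4, 10, 12, 13] -> counters=[3,1,0,2,0,0,3,0,0,1,0,0,1,2,0,2]
Step 6: insert gb at [0, 3, 6, 13, 15] -> counters=[4,1,0,3,0,0,4,0,0,1,0,0,1,3,0,3]
Step 7: delete cyb at [0, 1, 6, 9, 12] -> counters=[3,0,0,3,0,0,3,0,0,0,0,0,0,3,0,3]
Step 8: insert gb at [0, 3, 6, 13, 15] -> counters=[4,0,0,4,0,0,4,0,0,0,0,0,0,4,0,4]
Step 9: insert gb at [0, 3, 6, 13, 15] -> counters=[5,0,0,5,0,0,5,0,0,0,0,0,0,5,0,5]
Step 10: insert cyb at [0, 1, 6, 9, 12] -> counters=[6,1,0,5,0,0,6,0,0,1,0,0,1,5,0,5]
Step 11: insert ww at [1, 4, 10, 12, 13] -> counters=[6,2,0,5,1,0,6,0,0,1,1,0,2,6,0,5]
Final counters=[6,2,0,5,1,0,6,0,0,1,1,0,2,6,0,5] -> counters[13]=6

Answer: 6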